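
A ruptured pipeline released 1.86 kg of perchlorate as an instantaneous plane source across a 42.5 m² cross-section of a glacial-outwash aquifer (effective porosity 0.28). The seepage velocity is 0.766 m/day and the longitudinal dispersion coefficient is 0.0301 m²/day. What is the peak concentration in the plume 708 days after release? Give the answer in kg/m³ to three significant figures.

The peak of an instantaneous 1D plume sits at x = vt; there the Gaussian factor is 1 and C_max = M/(n_e·A·√(4πDt)), where n_e·A is the pore area the mass is dissolved in.
√(4πDt) = √(4π × 0.0301 × 708) = 16.36 m, so C_max = 1.86/(0.28 × 42.5 × 16.36) = 0.00955 kg/m³.

0.00955 kg/m³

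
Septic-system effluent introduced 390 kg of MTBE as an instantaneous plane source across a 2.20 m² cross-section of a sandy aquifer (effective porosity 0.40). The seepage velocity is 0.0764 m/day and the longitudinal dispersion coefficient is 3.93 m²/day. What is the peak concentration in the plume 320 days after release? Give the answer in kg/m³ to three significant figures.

The peak of an instantaneous 1D plume sits at x = vt; there the Gaussian factor is 1 and C_max = M/(n_e·A·√(4πDt)), where n_e·A is the pore area the mass is dissolved in.
√(4πDt) = √(4π × 3.93 × 320) = 125.7 m, so C_max = 390/(0.40 × 2.20 × 125.7) = 3.53 kg/m³.

3.53 kg/m³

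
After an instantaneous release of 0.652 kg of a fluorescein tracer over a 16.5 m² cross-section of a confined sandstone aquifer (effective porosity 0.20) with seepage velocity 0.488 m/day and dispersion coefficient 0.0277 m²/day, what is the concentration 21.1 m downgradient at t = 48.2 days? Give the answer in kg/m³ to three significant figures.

0.0161 kg/m³

For an instantaneous plane source, C(x,t) = M/(n_e·A·√(4πDt)) · exp(−(x−vt)²/(4Dt)), with n_e·A the pore (flow) area.
Plume center vt = 0.488 × 48.2 = 23.5216 m, so the well at 21.1 m is 2.4216 m upgradient of the peak.
√(4πDt) = 4.096 m, giving peak height M/(n_e·A·√(4πDt)) = 0.652/(0.20 × 16.5 × 4.096) = 0.04824 kg/m³.
(x−vt)²/(4Dt) = (-2.4216)²/(4 × 0.0277 × 48.2) = 1.098; exp(−1.098) = 0.3335.
C = 0.04824 × 0.3335 = 0.0161 kg/m³.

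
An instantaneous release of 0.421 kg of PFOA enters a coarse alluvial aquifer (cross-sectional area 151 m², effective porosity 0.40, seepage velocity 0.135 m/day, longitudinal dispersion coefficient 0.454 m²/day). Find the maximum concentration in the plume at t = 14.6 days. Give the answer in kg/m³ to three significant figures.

0.000764 kg/m³

The peak of an instantaneous 1D plume sits at x = vt; there the Gaussian factor is 1 and C_max = M/(n_e·A·√(4πDt)), where n_e·A is the pore area the mass is dissolved in.
√(4πDt) = √(4π × 0.454 × 14.6) = 9.127 m, so C_max = 0.421/(0.40 × 151 × 9.127) = 0.000764 kg/m³.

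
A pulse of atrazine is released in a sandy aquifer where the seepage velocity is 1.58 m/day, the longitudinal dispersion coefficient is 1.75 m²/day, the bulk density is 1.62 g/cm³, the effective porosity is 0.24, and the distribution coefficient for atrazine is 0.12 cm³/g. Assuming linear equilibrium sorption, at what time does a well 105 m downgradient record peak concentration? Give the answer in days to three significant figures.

119 days

Retardation factor R = 1 + ρ_b·K_d/n = 1 + 1.62 × 0.12/0.24 = 1.810.
Sorption retards both mechanisms: v_R = v/R = 0.8729 m/day, D_R = D/R = 0.9669 m²/day.
Peak time from v_R²t² + 2D_R t − x² = 0: t = (√(D_R² + v_R²x²) − D_R)/v_R².
√(D_R² + v_R²x²) = √(0.9669² + 0.8729² × 105²) = 91.66; v_R² = 0.7620.
t = (91.66 − 0.9669)/0.7620 = 119 days.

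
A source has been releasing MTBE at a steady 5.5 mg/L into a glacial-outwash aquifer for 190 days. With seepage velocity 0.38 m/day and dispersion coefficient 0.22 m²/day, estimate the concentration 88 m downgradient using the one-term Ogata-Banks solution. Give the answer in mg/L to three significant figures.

0.231 mg/L

For a continuous step input, C/C₀ ≈ ½·erfc((x−vt)/(2√(Dt))).
vt = 0.38 × 190 = 72.2 m and 2√(Dt) = 2√(0.22 × 190) = 12.93 m.
Argument (x−vt)/(2√(Dt)) = (88 − 72.2)/12.93 = 1.222; ½·erfc(1.222) = 0.04198.
C = 5.5 × 0.04198 = 0.231 mg/L.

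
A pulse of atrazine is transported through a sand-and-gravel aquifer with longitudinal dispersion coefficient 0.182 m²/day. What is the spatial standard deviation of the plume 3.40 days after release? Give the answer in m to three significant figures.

Dispersive spreading gives a Gaussian with σ² = 2Dt; advection only shifts the center.
σ = √(2 × 0.182 × 3.40) = 1.11 m.

1.11 m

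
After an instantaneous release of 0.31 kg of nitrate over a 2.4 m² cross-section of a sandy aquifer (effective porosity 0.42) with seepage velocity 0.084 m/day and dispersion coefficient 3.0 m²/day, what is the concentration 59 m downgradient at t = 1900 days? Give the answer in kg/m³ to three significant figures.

0.000737 kg/m³

For an instantaneous plane source, C(x,t) = M/(n_e·A·√(4πDt)) · exp(−(x−vt)²/(4Dt)), with n_e·A the pore (flow) area.
Plume center vt = 0.084 × 1900 = 159.6 m, so the well at 59 m is 100.6 m upgradient of the peak.
√(4πDt) = 267.6 m, giving peak height M/(n_e·A·√(4πDt)) = 0.31/(0.42 × 2.4 × 267.6) = 0.001149 kg/m³.
(x−vt)²/(4Dt) = (-100.6)²/(4 × 3.0 × 1900) = 0.4439; exp(−0.4439) = 0.6415.
C = 0.001149 × 0.6415 = 0.000737 kg/m³.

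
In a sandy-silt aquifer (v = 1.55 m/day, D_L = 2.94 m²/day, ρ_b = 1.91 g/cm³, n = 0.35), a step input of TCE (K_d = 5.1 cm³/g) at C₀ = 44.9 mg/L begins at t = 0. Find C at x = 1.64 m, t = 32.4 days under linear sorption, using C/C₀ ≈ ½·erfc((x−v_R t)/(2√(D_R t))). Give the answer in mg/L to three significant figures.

Retardation factor R = 1 + ρ_b·K_d/n = 1 + 1.91 × 5.1/0.35 = 28.83.
Sorption retards both mechanisms: v_R = v/R = 0.05376 m/day, D_R = D/R = 0.1020 m²/day.
v_R·t = 0.05376 × 32.4 = 1.741824 m; 2√(D_R t) = 3.636 m; argument = (1.64 − 1.741824)/3.636 = -0.02800.
C = C₀ × ½·erfc(-0.02800) = 44.9 × 0.5158 = 23.2 mg/L.

23.2 mg/L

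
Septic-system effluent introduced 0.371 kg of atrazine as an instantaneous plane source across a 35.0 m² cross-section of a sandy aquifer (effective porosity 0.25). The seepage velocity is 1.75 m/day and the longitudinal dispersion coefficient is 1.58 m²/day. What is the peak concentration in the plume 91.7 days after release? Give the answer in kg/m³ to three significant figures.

The peak of an instantaneous 1D plume sits at x = vt; there the Gaussian factor is 1 and C_max = M/(n_e·A·√(4πDt)), where n_e·A is the pore area the mass is dissolved in.
√(4πDt) = √(4π × 1.58 × 91.7) = 42.67 m, so C_max = 0.371/(0.25 × 35.0 × 42.67) = 0.000994 kg/m³.

0.000994 kg/m³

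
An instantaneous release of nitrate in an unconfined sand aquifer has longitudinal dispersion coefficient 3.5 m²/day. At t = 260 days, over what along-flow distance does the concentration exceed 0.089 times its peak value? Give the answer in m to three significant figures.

The plume is Gaussian with σ = √(2Dt) = √(2 × 3.5 × 260) = 42.66 m.
C/C_peak = exp(−Δx²/(2σ²)) = 0.089 ⇒ Δx = σ·√(−2 ln 0.089) = 42.66 × 2.200 = 93.85 m.
Width = 2Δx = 188 m.

188 m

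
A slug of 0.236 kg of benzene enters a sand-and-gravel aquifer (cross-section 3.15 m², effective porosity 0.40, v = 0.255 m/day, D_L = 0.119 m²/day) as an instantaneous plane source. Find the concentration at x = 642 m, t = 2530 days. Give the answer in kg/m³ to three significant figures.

For an instantaneous plane source, C(x,t) = M/(n_e·A·√(4πDt)) · exp(−(x−vt)²/(4Dt)), with n_e·A the pore (flow) area.
Plume center vt = 0.255 × 2530 = 645.15 m, so the well at 642 m is 3.15 m upgradient of the peak.
√(4πDt) = 61.51 m, giving peak height M/(n_e·A·√(4πDt)) = 0.236/(0.40 × 3.15 × 61.51) = 0.003045 kg/m³.
(x−vt)²/(4Dt) = (-3.15)²/(4 × 0.119 × 2530) = 0.008239; exp(−0.008239) = 0.9918.
C = 0.003045 × 0.9918 = 0.00302 kg/m³.

0.00302 kg/m³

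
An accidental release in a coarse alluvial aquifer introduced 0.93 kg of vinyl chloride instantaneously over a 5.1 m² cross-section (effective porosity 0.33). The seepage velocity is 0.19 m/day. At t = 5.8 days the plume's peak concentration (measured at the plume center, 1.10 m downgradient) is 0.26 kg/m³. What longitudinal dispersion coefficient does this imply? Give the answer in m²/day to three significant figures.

At the plume center C_max = M/(n_e·A·√(4πDt)), so D = M²/(4πt·(n_e·A·C_max)²).
n_e·A·C_max = 0.33 × 5.1 × 0.26 = 0.4376 kg/m.
D = 0.93²/(4π × 5.8 × 0.4376²) = 0.0620 m²/day.

0.0620 m²/day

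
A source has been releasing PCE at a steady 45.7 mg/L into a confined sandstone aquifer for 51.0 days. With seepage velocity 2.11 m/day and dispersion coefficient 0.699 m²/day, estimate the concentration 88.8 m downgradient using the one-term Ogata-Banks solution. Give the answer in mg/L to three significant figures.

For a continuous step input, C/C₀ ≈ ½·erfc((x−vt)/(2√(Dt))).
vt = 2.11 × 51.0 = 107.61 m and 2√(Dt) = 2√(0.699 × 51.0) = 11.94 m.
Argument (x−vt)/(2√(Dt)) = (88.8 − 107.61)/11.94 = -1.575; ½·erfc(-1.575) = 0.9870.
C = 45.7 × 0.9870 = 45.1 mg/L.

45.1 mg/L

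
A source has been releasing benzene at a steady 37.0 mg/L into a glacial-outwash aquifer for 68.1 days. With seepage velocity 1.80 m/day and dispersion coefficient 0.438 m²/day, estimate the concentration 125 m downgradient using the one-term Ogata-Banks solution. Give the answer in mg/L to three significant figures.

For a continuous step input, C/C₀ ≈ ½·erfc((x−vt)/(2√(Dt))).
vt = 1.80 × 68.1 = 122.58 m and 2√(Dt) = 2√(0.438 × 68.1) = 10.92 m.
Argument (x−vt)/(2√(Dt)) = (125 − 122.58)/10.92 = 0.2216; ½·erfc(0.2216) = 0.3770.
C = 37.0 × 0.3770 = 13.9 mg/L.

13.9 mg/L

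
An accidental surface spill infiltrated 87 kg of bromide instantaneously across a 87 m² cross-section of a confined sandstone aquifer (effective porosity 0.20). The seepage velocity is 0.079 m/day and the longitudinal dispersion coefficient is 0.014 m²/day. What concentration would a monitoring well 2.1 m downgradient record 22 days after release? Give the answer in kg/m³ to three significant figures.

2.29 kg/m³

For an instantaneous plane source, C(x,t) = M/(n_e·A·√(4πDt)) · exp(−(x−vt)²/(4Dt)), with n_e·A the pore (flow) area.
Plume center vt = 0.079 × 22 = 1.738 m, so the well at 2.1 m is 0.362 m downgradient of the peak.
√(4πDt) = 1.967 m, giving peak height M/(n_e·A·√(4πDt)) = 87/(0.20 × 87 × 1.967) = 2.542 kg/m³.
(x−vt)²/(4Dt) = (0.362)²/(4 × 0.014 × 22) = 0.1064; exp(−0.1064) = 0.8991.
C = 2.542 × 0.8991 = 2.29 kg/m³.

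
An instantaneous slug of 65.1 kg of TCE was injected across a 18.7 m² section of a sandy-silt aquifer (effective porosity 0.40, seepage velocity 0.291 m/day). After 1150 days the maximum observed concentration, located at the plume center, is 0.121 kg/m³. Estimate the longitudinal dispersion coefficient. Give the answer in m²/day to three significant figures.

0.358 m²/day

At the plume center C_max = M/(n_e·A·√(4πDt)), so D = M²/(4πt·(n_e·A·C_max)²).
n_e·A·C_max = 0.40 × 18.7 × 0.121 = 0.9051 kg/m.
D = 65.1²/(4π × 1150 × 0.9051²) = 0.358 m²/day.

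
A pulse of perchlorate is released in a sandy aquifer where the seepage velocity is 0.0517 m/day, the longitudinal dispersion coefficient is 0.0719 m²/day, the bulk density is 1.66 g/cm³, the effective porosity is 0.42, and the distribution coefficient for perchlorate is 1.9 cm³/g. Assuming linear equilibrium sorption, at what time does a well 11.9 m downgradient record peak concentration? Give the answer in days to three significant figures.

1740 days

Retardation factor R = 1 + ρ_b·K_d/n = 1 + 1.66 × 1.9/0.42 = 8.510.
Sorption retards both mechanisms: v_R = v/R = 0.006075 m/day, D_R = D/R = 0.008449 m²/day.
Peak time from v_R²t² + 2D_R t − x² = 0: t = (√(D_R² + v_R²x²) − D_R)/v_R².
√(D_R² + v_R²x²) = √(0.008449² + 0.006075² × 11.9²) = 0.07278; v_R² = 3.691e-05.
t = (0.07278 − 0.008449)/3.691e-05 = 1740 days.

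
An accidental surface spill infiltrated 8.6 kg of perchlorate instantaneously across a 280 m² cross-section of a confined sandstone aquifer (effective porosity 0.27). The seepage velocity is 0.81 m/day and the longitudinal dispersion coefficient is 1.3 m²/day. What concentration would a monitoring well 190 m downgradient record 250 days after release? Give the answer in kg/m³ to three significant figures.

For an instantaneous plane source, C(x,t) = M/(n_e·A·√(4πDt)) · exp(−(x−vt)²/(4Dt)), with n_e·A the pore (flow) area.
Plume center vt = 0.81 × 250 = 202.5 m, so the well at 190 m is 12.5 m upgradient of the peak.
√(4πDt) = 63.91 m, giving peak height M/(n_e·A·√(4πDt)) = 8.6/(0.27 × 280 × 63.91) = 0.001780 kg/m³.
(x−vt)²/(4Dt) = (-12.5)²/(4 × 1.3 × 250) = 0.1202; exp(−0.1202) = 0.8867.
C = 0.001780 × 0.8867 = 0.00158 kg/m³.

0.00158 kg/m³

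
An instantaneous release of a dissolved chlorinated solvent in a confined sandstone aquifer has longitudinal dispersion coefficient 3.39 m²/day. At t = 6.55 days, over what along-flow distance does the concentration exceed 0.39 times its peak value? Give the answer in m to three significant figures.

The plume is Gaussian with σ = √(2Dt) = √(2 × 3.39 × 6.55) = 6.664 m.
C/C_peak = exp(−Δx²/(2σ²)) = 0.39 ⇒ Δx = σ·√(−2 ln 0.39) = 6.664 × 1.372 = 9.143 m.
Width = 2Δx = 18.3 m.

18.3 m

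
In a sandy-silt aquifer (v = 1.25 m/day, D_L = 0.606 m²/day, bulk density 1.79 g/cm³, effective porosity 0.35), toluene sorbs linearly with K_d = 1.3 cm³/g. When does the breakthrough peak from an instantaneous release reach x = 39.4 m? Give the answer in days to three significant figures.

238 days

Retardation factor R = 1 + ρ_b·K_d/n = 1 + 1.79 × 1.3/0.35 = 7.649.
Sorption retards both mechanisms: v_R = v/R = 0.1634 m/day, D_R = D/R = 0.07923 m²/day.
Peak time from v_R²t² + 2D_R t − x² = 0: t = (√(D_R² + v_R²x²) − D_R)/v_R².
√(D_R² + v_R²x²) = √(0.07923² + 0.1634² × 39.4²) = 6.438; v_R² = 0.02670.
t = (6.438 − 0.07923)/0.02670 = 238 days.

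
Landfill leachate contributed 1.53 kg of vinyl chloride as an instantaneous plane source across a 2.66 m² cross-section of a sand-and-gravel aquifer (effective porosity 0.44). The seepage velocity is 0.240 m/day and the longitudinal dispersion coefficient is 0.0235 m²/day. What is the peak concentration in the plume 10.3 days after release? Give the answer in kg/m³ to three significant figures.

0.750 kg/m³

The peak of an instantaneous 1D plume sits at x = vt; there the Gaussian factor is 1 and C_max = M/(n_e·A·√(4πDt)), where n_e·A is the pore area the mass is dissolved in.
√(4πDt) = √(4π × 0.0235 × 10.3) = 1.744 m, so C_max = 1.53/(0.44 × 2.66 × 1.744) = 0.750 kg/m³.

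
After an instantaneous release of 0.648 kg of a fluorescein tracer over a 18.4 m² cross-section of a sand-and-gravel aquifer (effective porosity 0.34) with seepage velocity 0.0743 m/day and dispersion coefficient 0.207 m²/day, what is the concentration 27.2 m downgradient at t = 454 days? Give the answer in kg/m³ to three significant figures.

For an instantaneous plane source, C(x,t) = M/(n_e·A·√(4πDt)) · exp(−(x−vt)²/(4Dt)), with n_e·A the pore (flow) area.
Plume center vt = 0.0743 × 454 = 33.7322 m, so the well at 27.2 m is 6.5322 m upgradient of the peak.
√(4πDt) = 34.37 m, giving peak height M/(n_e·A·√(4πDt)) = 0.648/(0.34 × 18.4 × 34.37) = 0.003014 kg/m³.
(x−vt)²/(4Dt) = (-6.5322)²/(4 × 0.207 × 454) = 0.1135; exp(−0.1135) = 0.8927.
C = 0.003014 × 0.8927 = 0.00269 kg/m³.

0.00269 kg/m³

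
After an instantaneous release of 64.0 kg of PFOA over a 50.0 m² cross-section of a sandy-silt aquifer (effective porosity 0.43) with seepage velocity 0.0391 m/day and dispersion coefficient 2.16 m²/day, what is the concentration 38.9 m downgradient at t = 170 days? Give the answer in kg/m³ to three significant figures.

For an instantaneous plane source, C(x,t) = M/(n_e·A·√(4πDt)) · exp(−(x−vt)²/(4Dt)), with n_e·A the pore (flow) area.
Plume center vt = 0.0391 × 170 = 6.647 m, so the well at 38.9 m is 32.253 m downgradient of the peak.
√(4πDt) = 67.93 m, giving peak height M/(n_e·A·√(4πDt)) = 64.0/(0.43 × 50.0 × 67.93) = 0.04382 kg/m³.
(x−vt)²/(4Dt) = (32.253)²/(4 × 2.16 × 170) = 0.7082; exp(−0.7082) = 0.4925.
C = 0.04382 × 0.4925 = 0.0216 kg/m³.

0.0216 kg/m³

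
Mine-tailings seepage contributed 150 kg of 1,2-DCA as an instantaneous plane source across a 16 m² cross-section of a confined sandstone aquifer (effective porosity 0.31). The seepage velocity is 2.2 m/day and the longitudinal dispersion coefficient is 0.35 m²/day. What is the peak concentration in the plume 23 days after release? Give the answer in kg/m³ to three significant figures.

The peak of an instantaneous 1D plume sits at x = vt; there the Gaussian factor is 1 and C_max = M/(n_e·A·√(4πDt)), where n_e·A is the pore area the mass is dissolved in.
√(4πDt) = √(4π × 0.35 × 23) = 10.06 m, so C_max = 150/(0.31 × 16 × 10.06) = 3.01 kg/m³.

3.01 kg/m³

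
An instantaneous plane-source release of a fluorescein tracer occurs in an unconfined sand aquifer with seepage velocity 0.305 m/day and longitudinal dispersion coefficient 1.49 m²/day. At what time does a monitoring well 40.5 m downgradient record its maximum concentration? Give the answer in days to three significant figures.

118 days

For the 1D instantaneous-source solution, setting ∂C/∂t = 0 at fixed x gives v²t² + 2Dt − x² = 0, so t = (√(D² + v²x²) − D)/v².
√(D² + v²x²) = √(1.49² + 0.305² × 40.5²) = 12.44; v² = 0.093025.
t = (12.44 − 1.49)/0.093025 = 118 days (vs. the pure-advection estimate x/v = 133 d).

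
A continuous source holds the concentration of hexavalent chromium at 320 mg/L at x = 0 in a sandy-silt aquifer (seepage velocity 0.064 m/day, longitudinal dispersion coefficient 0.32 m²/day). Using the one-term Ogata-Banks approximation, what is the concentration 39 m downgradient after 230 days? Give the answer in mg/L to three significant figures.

7.26 mg/L

For a continuous step input, C/C₀ ≈ ½·erfc((x−vt)/(2√(Dt))).
vt = 0.064 × 230 = 14.72 m and 2√(Dt) = 2√(0.32 × 230) = 17.16 m.
Argument (x−vt)/(2√(Dt)) = (39 − 14.72)/17.16 = 1.415; ½·erfc(1.415) = 0.02269.
C = 320 × 0.02269 = 7.26 mg/L.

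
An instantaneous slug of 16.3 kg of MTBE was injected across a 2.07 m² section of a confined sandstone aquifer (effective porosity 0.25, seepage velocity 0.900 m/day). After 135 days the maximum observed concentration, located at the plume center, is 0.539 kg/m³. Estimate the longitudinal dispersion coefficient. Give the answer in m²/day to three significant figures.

2.01 m²/day

At the plume center C_max = M/(n_e·A·√(4πDt)), so D = M²/(4πt·(n_e·A·C_max)²).
n_e·A·C_max = 0.25 × 2.07 × 0.539 = 0.2789 kg/m.
D = 16.3²/(4π × 135 × 0.2789²) = 2.01 m²/day.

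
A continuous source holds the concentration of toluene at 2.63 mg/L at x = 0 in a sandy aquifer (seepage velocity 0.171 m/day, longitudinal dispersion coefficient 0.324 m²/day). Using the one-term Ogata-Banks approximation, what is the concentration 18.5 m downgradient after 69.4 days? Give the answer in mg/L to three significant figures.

0.424 mg/L

For a continuous step input, C/C₀ ≈ ½·erfc((x−vt)/(2√(Dt))).
vt = 0.171 × 69.4 = 11.8674 m and 2√(Dt) = 2√(0.324 × 69.4) = 9.484 m.
Argument (x−vt)/(2√(Dt)) = (18.5 − 11.8674)/9.484 = 0.6993; ½·erfc(0.6993) = 0.1613.
C = 2.63 × 0.1613 = 0.424 mg/L.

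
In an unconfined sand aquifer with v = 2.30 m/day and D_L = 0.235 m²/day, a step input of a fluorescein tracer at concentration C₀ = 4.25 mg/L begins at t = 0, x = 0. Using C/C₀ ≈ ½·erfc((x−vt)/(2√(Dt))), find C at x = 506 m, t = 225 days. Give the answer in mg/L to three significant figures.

For a continuous step input, C/C₀ ≈ ½·erfc((x−vt)/(2√(Dt))).
vt = 2.30 × 225 = 517.5 m and 2√(Dt) = 2√(0.235 × 225) = 14.54 m.
Argument (x−vt)/(2√(Dt)) = (506 − 517.5)/14.54 = -0.7909; ½·erfc(-0.7909) = 0.8683.
C = 4.25 × 0.8683 = 3.69 mg/L.

3.69 mg/L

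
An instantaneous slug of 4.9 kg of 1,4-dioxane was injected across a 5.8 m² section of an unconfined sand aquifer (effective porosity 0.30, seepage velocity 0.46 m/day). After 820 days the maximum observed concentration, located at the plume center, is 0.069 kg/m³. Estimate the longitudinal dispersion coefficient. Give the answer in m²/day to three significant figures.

At the plume center C_max = M/(n_e·A·√(4πDt)), so D = M²/(4πt·(n_e·A·C_max)²).
n_e·A·C_max = 0.30 × 5.8 × 0.069 = 0.1201 kg/m.
D = 4.9²/(4π × 820 × 0.1201²) = 0.162 m²/day.

0.162 m²/day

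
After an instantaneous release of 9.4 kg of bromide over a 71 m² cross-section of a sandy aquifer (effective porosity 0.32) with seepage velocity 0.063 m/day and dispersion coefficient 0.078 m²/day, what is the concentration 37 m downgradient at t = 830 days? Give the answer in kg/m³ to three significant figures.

0.00588 kg/m³

For an instantaneous plane source, C(x,t) = M/(n_e·A·√(4πDt)) · exp(−(x−vt)²/(4Dt)), with n_e·A the pore (flow) area.
Plume center vt = 0.063 × 830 = 52.29 m, so the well at 37 m is 15.29 m upgradient of the peak.
√(4πDt) = 28.52 m, giving peak height M/(n_e·A·√(4πDt)) = 9.4/(0.32 × 71 × 28.52) = 0.01451 kg/m³.
(x−vt)²/(4Dt) = (-15.29)²/(4 × 0.078 × 830) = 0.9028; exp(−0.9028) = 0.4054.
C = 0.01451 × 0.4054 = 0.00588 kg/m³.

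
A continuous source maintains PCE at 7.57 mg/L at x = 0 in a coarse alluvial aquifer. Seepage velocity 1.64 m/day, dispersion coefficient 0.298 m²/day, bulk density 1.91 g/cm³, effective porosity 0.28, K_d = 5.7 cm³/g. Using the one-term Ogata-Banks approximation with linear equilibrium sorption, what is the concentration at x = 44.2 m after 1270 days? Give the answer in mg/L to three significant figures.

7.32 mg/L

Retardation factor R = 1 + ρ_b·K_d/n = 1 + 1.91 × 5.7/0.28 = 39.88.
Sorption retards both mechanisms: v_R = v/R = 0.04112 m/day, D_R = D/R = 0.007472 m²/day.
v_R·t = 0.04112 × 1270 = 52.2224 m; 2√(D_R t) = 6.161 m; argument = (44.2 − 52.2224)/6.161 = -1.302.
C = C₀ × ½·erfc(-1.302) = 7.57 × 0.9672 = 7.32 mg/L.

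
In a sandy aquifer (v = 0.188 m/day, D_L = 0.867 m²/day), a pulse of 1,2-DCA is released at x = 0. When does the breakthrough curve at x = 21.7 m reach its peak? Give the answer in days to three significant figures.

93.5 days

For the 1D instantaneous-source solution, setting ∂C/∂t = 0 at fixed x gives v²t² + 2Dt − x² = 0, so t = (√(D² + v²x²) − D)/v².
√(D² + v²x²) = √(0.867² + 0.188² × 21.7²) = 4.171; v² = 0.035344.
t = (4.171 − 0.867)/0.035344 = 93.5 days (vs. the pure-advection estimate x/v = 115 d).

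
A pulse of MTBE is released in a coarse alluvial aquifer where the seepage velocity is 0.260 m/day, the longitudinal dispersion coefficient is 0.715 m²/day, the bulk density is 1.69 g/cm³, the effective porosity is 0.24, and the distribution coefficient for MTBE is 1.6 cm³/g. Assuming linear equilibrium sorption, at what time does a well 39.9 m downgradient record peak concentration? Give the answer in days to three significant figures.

Retardation factor R = 1 + ρ_b·K_d/n = 1 + 1.69 × 1.6/0.24 = 12.27.
Sorption retards both mechanisms: v_R = v/R = 0.02119 m/day, D_R = D/R = 0.05827 m²/day.
Peak time from v_R²t² + 2D_R t − x² = 0: t = (√(D_R² + v_R²x²) − D_R)/v_R².
√(D_R² + v_R²x²) = √(0.05827² + 0.02119² × 39.9²) = 0.8475; v_R² = 0.0004490.
t = (0.8475 − 0.05827)/0.0004490 = 1760 days.

1760 days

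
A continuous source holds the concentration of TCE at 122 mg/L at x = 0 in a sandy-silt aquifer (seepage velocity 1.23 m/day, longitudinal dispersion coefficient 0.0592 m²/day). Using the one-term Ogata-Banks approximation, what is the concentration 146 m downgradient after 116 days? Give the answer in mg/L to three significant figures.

For a continuous step input, C/C₀ ≈ ½·erfc((x−vt)/(2√(Dt))).
vt = 1.23 × 116 = 142.68 m and 2√(Dt) = 2√(0.0592 × 116) = 5.241 m.
Argument (x−vt)/(2√(Dt)) = (146 − 142.68)/5.241 = 0.6335; ½·erfc(0.6335) = 0.1852.
C = 122 × 0.1852 = 22.6 mg/L.

22.6 mg/L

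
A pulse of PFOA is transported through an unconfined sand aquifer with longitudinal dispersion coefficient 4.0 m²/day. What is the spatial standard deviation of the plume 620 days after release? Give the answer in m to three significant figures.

70.4 m

Dispersive spreading gives a Gaussian with σ² = 2Dt; advection only shifts the center.
σ = √(2 × 4.0 × 620) = 70.4 m.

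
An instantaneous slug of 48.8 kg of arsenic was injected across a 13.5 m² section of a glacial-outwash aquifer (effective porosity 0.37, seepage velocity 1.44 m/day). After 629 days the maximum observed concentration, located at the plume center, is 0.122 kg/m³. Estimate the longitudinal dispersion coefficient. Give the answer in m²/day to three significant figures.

At the plume center C_max = M/(n_e·A·√(4πDt)), so D = M²/(4πt·(n_e·A·C_max)²).
n_e·A·C_max = 0.37 × 13.5 × 0.122 = 0.6094 kg/m.
D = 48.8²/(4π × 629 × 0.6094²) = 0.811 m²/day.

0.811 m²/day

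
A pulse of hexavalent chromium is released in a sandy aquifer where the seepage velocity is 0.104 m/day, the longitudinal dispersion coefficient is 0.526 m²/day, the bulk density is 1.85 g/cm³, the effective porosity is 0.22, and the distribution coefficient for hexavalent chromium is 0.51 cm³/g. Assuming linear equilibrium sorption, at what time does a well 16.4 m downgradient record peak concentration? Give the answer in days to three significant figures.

Retardation factor R = 1 + ρ_b·K_d/n = 1 + 1.85 × 0.51/0.22 = 5.289.
Sorption retards both mechanisms: v_R = v/R = 0.01966 m/day, D_R = D/R = 0.09945 m²/day.
Peak time from v_R²t² + 2D_R t − x² = 0: t = (√(D_R² + v_R²x²) − D_R)/v_R².
√(D_R² + v_R²x²) = √(0.09945² + 0.01966² × 16.4²) = 0.3374; v_R² = 0.0003865.
t = (0.3374 − 0.09945)/0.0003865 = 616 days.

616 days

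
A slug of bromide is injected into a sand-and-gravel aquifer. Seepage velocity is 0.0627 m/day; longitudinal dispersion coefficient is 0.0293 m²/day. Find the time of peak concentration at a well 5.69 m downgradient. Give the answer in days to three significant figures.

83.6 days

For the 1D instantaneous-source solution, setting ∂C/∂t = 0 at fixed x gives v²t² + 2Dt − x² = 0, so t = (√(D² + v²x²) − D)/v².
√(D² + v²x²) = √(0.0293² + 0.0627² × 5.69²) = 0.3580; v² = 0.00393129.
t = (0.3580 − 0.0293)/0.00393129 = 83.6 days (vs. the pure-advection estimate x/v = 90.7 d).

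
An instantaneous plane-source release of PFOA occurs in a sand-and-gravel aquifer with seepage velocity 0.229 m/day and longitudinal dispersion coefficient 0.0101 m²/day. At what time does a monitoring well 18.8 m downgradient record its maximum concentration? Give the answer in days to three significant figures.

81.9 days

For the 1D instantaneous-source solution, setting ∂C/∂t = 0 at fixed x gives v²t² + 2Dt − x² = 0, so t = (√(D² + v²x²) − D)/v².
√(D² + v²x²) = √(0.0101² + 0.229² × 18.8²) = 4.305; v² = 0.052441.
t = (4.305 − 0.0101)/0.052441 = 81.9 days (vs. the pure-advection estimate x/v = 82.1 d).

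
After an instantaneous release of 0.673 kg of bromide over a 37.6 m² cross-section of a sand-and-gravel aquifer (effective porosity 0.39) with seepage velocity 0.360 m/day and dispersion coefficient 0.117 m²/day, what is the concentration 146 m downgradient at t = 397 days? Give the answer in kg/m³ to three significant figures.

For an instantaneous plane source, C(x,t) = M/(n_e·A·√(4πDt)) · exp(−(x−vt)²/(4Dt)), with n_e·A the pore (flow) area.
Plume center vt = 0.360 × 397 = 142.92 m, so the well at 146 m is 3.08 m downgradient of the peak.
√(4πDt) = 24.16 m, giving peak height M/(n_e·A·√(4πDt)) = 0.673/(0.39 × 37.6 × 24.16) = 0.001900 kg/m³.
(x−vt)²/(4Dt) = (3.08)²/(4 × 0.117 × 397) = 0.05106; exp(−0.05106) = 0.9502.
C = 0.001900 × 0.9502 = 0.00181 kg/m³.

0.00181 kg/m³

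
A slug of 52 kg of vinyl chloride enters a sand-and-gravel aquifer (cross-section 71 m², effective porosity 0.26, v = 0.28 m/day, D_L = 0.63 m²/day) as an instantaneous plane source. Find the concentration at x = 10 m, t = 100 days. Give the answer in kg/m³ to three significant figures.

For an instantaneous plane source, C(x,t) = M/(n_e·A·√(4πDt)) · exp(−(x−vt)²/(4Dt)), with n_e·A the pore (flow) area.
Plume center vt = 0.28 × 100 = 28 m, so the well at 10 m is 18 m upgradient of the peak.
√(4πDt) = 28.14 m, giving peak height M/(n_e·A·√(4πDt)) = 52/(0.26 × 71 × 28.14) = 0.1001 kg/m³.
(x−vt)²/(4Dt) = (-18)²/(4 × 0.63 × 100) = 1.286; exp(−1.286) = 0.2764.
C = 0.1001 × 0.2764 = 0.0277 kg/m³.

0.0277 kg/m³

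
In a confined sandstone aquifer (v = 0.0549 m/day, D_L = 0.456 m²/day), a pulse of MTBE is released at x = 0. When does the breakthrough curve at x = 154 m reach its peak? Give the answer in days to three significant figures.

2660 days

For the 1D instantaneous-source solution, setting ∂C/∂t = 0 at fixed x gives v²t² + 2Dt − x² = 0, so t = (√(D² + v²x²) − D)/v².
√(D² + v²x²) = √(0.456² + 0.0549² × 154²) = 8.467; v² = 0.00301401.
t = (8.467 − 0.456)/0.00301401 = 2660 days (vs. the pure-advection estimate x/v = 2810 d).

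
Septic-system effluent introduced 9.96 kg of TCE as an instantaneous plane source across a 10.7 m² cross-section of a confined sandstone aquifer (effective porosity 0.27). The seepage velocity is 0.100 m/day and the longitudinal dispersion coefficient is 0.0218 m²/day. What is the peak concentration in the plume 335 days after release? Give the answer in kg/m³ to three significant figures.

0.360 kg/m³

The peak of an instantaneous 1D plume sits at x = vt; there the Gaussian factor is 1 and C_max = M/(n_e·A·√(4πDt)), where n_e·A is the pore area the mass is dissolved in.
√(4πDt) = √(4π × 0.0218 × 335) = 9.580 m, so C_max = 9.96/(0.27 × 10.7 × 9.580) = 0.360 kg/m³.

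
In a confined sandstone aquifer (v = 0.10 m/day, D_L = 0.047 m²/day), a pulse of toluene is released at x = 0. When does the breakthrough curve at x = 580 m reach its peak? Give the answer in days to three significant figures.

5800 days

For the 1D instantaneous-source solution, setting ∂C/∂t = 0 at fixed x gives v²t² + 2Dt − x² = 0, so t = (√(D² + v²x²) − D)/v².
√(D² + v²x²) = √(0.047² + 0.10² × 580²) = 58.00; v² = 0.01.
t = (58.00 − 0.047)/0.01 = 5800 days (vs. the pure-advection estimate x/v = 5800 d).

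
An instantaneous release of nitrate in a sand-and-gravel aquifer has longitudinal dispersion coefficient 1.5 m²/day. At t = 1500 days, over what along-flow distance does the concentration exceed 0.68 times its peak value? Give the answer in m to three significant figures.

The plume is Gaussian with σ = √(2Dt) = √(2 × 1.5 × 1500) = 67.08 m.
C/C_peak = exp(−Δx²/(2σ²)) = 0.68 ⇒ Δx = σ·√(−2 ln 0.68) = 67.08 × 0.8783 = 58.92 m.
Width = 2Δx = 118 m.

118 m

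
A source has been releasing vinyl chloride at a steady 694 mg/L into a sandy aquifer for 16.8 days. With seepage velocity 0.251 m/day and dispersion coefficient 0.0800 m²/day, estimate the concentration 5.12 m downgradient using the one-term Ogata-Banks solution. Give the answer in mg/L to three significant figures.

For a continuous step input, C/C₀ ≈ ½·erfc((x−vt)/(2√(Dt))).
vt = 0.251 × 16.8 = 4.2168 m and 2√(Dt) = 2√(0.0800 × 16.8) = 2.319 m.
Argument (x−vt)/(2√(Dt)) = (5.12 − 4.2168)/2.319 = 0.3895; ½·erfc(0.3895) = 0.2909.
C = 694 × 0.2909 = 202 mg/L.

202 mg/L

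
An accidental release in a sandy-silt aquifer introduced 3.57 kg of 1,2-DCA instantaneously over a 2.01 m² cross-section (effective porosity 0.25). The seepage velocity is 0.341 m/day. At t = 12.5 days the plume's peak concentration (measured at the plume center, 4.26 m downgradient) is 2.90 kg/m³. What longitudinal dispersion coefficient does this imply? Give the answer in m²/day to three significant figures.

At the plume center C_max = M/(n_e·A·√(4πDt)), so D = M²/(4πt·(n_e·A·C_max)²).
n_e·A·C_max = 0.25 × 2.01 × 2.90 = 1.457 kg/m.
D = 3.57²/(4π × 12.5 × 1.457²) = 0.0382 m²/day.

0.0382 m²/day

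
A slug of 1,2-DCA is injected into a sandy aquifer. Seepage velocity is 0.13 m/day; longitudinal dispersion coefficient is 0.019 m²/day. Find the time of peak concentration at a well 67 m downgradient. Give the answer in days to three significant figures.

For the 1D instantaneous-source solution, setting ∂C/∂t = 0 at fixed x gives v²t² + 2Dt − x² = 0, so t = (√(D² + v²x²) − D)/v².
√(D² + v²x²) = √(0.019² + 0.13² × 67²) = 8.710; v² = 0.0169.
t = (8.710 − 0.019)/0.0169 = 514 days (vs. the pure-advection estimate x/v = 515 d).

514 days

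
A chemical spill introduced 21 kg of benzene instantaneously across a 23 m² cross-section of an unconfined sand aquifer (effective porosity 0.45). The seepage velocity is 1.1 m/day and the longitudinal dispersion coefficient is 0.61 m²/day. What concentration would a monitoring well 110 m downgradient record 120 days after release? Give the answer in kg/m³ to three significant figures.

For an instantaneous plane source, C(x,t) = M/(n_e·A·√(4πDt)) · exp(−(x−vt)²/(4Dt)), with n_e·A the pore (flow) area.
Plume center vt = 1.1 × 120 = 132 m, so the well at 110 m is 22 m upgradient of the peak.
√(4πDt) = 30.33 m, giving peak height M/(n_e·A·√(4πDt)) = 21/(0.45 × 23 × 30.33) = 0.06690 kg/m³.
(x−vt)²/(4Dt) = (-22)²/(4 × 0.61 × 120) = 1.653; exp(−1.653) = 0.1915.
C = 0.06690 × 0.1915 = 0.0128 kg/m³.

0.0128 kg/m³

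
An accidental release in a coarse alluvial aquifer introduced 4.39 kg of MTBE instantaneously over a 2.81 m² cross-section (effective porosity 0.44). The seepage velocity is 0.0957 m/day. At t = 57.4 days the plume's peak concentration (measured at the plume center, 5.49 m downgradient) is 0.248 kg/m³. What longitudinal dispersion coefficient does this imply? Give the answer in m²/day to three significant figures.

At the plume center C_max = M/(n_e·A·√(4πDt)), so D = M²/(4πt·(n_e·A·C_max)²).
n_e·A·C_max = 0.44 × 2.81 × 0.248 = 0.3066 kg/m.
D = 4.39²/(4π × 57.4 × 0.3066²) = 0.284 m²/day.

0.284 m²/day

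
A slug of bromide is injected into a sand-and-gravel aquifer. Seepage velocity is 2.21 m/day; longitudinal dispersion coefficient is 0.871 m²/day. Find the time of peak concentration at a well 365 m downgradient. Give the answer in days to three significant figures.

For the 1D instantaneous-source solution, setting ∂C/∂t = 0 at fixed x gives v²t² + 2Dt − x² = 0, so t = (√(D² + v²x²) − D)/v².
√(D² + v²x²) = √(0.871² + 2.21² × 365²) = 806.7; v² = 4.8841.
t = (806.7 − 0.871)/4.8841 = 165 days (vs. the pure-advection estimate x/v = 165 d).

165 days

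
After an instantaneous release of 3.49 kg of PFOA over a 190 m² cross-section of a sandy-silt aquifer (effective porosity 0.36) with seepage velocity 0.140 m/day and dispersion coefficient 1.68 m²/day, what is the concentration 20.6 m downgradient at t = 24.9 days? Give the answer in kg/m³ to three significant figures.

For an instantaneous plane source, C(x,t) = M/(n_e·A·√(4πDt)) · exp(−(x−vt)²/(4Dt)), with n_e·A the pore (flow) area.
Plume center vt = 0.140 × 24.9 = 3.486 m, so the well at 20.6 m is 17.114 m downgradient of the peak.
√(4πDt) = 22.93 m, giving peak height M/(n_e·A·√(4πDt)) = 3.49/(0.36 × 190 × 22.93) = 0.002225 kg/m³.
(x−vt)²/(4Dt) = (17.114)²/(4 × 1.68 × 24.9) = 1.750; exp(−1.750) = 0.1738.
C = 0.002225 × 0.1738 = 0.000387 kg/m³.

0.000387 kg/m³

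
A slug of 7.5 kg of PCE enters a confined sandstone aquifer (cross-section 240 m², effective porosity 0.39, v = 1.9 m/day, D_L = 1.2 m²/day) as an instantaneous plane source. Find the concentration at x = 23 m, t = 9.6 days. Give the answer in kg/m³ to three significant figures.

For an instantaneous plane source, C(x,t) = M/(n_e·A·√(4πDt)) · exp(−(x−vt)²/(4Dt)), with n_e·A the pore (flow) area.
Plume center vt = 1.9 × 9.6 = 18.24 m, so the well at 23 m is 4.76 m downgradient of the peak.
√(4πDt) = 12.03 m, giving peak height M/(n_e·A·√(4πDt)) = 7.5/(0.39 × 240 × 12.03) = 0.006661 kg/m³.
(x−vt)²/(4Dt) = (4.76)²/(4 × 1.2 × 9.6) = 0.4917; exp(−0.4917) = 0.6116.
C = 0.006661 × 0.6116 = 0.00407 kg/m³.

0.00407 kg/m³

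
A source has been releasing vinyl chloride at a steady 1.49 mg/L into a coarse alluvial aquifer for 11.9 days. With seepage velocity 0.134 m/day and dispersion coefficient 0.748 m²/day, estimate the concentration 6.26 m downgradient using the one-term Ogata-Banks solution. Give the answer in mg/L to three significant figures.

0.200 mg/L

For a continuous step input, C/C₀ ≈ ½·erfc((x−vt)/(2√(Dt))).
vt = 0.134 × 11.9 = 1.5946 m and 2√(Dt) = 2√(0.748 × 11.9) = 5.967 m.
Argument (x−vt)/(2√(Dt)) = (6.26 − 1.5946)/5.967 = 0.7819; ½·erfc(0.7819) = 0.1344.
C = 1.49 × 0.1344 = 0.200 mg/L.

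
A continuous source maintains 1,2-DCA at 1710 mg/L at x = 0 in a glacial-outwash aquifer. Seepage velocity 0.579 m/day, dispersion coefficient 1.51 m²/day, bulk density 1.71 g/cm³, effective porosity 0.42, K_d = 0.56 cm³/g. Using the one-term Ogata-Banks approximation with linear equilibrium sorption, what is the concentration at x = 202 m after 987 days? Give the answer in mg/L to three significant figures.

305 mg/L

Retardation factor R = 1 + ρ_b·K_d/n = 1 + 1.71 × 0.56/0.42 = 3.280.
Sorption retards both mechanisms: v_R = v/R = 0.1765 m/day, D_R = D/R = 0.4604 m²/day.
v_R·t = 0.1765 × 987 = 174.2055 m; 2√(D_R t) = 42.63 m; argument = (202 − 174.2055)/42.63 = 0.6520.
C = C₀ × ½·erfc(0.6520) = 1710 × 0.1782 = 305 mg/L.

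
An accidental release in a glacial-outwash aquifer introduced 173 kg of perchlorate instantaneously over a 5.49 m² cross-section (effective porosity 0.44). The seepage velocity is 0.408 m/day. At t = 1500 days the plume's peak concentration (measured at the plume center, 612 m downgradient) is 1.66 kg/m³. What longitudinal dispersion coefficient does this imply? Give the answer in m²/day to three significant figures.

At the plume center C_max = M/(n_e·A·√(4πDt)), so D = M²/(4πt·(n_e·A·C_max)²).
n_e·A·C_max = 0.44 × 5.49 × 1.66 = 4.010 kg/m.
D = 173²/(4π × 1500 × 4.010²) = 0.0987 m²/day.

0.0987 m²/day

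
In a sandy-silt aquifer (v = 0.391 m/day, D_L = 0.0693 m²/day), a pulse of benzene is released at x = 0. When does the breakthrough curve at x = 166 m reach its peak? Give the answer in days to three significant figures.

424 days

For the 1D instantaneous-source solution, setting ∂C/∂t = 0 at fixed x gives v²t² + 2Dt − x² = 0, so t = (√(D² + v²x²) − D)/v².
√(D² + v²x²) = √(0.0693² + 0.391² × 166²) = 64.91; v² = 0.152881.
t = (64.91 − 0.0693)/0.152881 = 424 days (vs. the pure-advection estimate x/v = 425 d).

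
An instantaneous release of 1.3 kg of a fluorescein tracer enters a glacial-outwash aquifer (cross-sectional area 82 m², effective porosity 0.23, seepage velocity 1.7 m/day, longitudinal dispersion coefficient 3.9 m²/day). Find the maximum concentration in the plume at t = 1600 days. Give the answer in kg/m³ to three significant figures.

The peak of an instantaneous 1D plume sits at x = vt; there the Gaussian factor is 1 and C_max = M/(n_e·A·√(4πDt)), where n_e·A is the pore area the mass is dissolved in.
√(4πDt) = √(4π × 3.9 × 1600) = 280.0 m, so C_max = 1.3/(0.23 × 82 × 280.0) = 0.000246 kg/m³.

0.000246 kg/m³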